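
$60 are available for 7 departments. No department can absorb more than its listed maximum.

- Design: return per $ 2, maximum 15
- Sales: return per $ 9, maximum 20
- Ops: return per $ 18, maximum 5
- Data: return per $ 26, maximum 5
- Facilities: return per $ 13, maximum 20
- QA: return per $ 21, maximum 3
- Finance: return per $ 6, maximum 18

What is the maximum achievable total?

Highest return per $ first: Data 26 > QA 21 > Ops 18 > Facilities 13 > Sales 9 > Finance 6 > Design 2.
Data: +5 to 5 (cap) — 55 left.
QA takes 3 to reach its cap of 3 — 52 left.
Ops takes 5 to reach its cap of 5 — 47 left.
Facilities takes 20 to reach its cap of 20 — 27 left.
Sales: +20 to 20 (cap) — 7 left.
Only 7 left; Finance takes them to reach 7.
Total = 9×20 + 18×5 + 26×5 + 13×20 + 21×3 + 6×7 = 765.

765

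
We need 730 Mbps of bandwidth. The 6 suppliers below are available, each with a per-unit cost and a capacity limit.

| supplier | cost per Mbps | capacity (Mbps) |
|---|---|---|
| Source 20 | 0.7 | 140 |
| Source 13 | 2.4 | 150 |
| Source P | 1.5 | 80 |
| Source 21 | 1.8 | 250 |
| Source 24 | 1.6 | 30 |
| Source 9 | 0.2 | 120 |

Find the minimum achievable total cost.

1004

Cheapest first:
Take 120 from Source 9 at 0.2 → need 610 more.
Source 20 at 0.7: take all 140 Mbps → 470 still needed.
Take 80 from Source P at 1.5 → need 390 more.
Source 24 (1.6): use full 30 → 360 Mbps to go.
Source 21 (1.8): use full 250 → 110 Mbps to go.
Source 13 (2.4): take the remaining 110 → done.
Cost = 120×0.2 + 140×0.7 + 80×1.5 + 30×1.6 + 250×1.8 + 110×2.4 = 1004.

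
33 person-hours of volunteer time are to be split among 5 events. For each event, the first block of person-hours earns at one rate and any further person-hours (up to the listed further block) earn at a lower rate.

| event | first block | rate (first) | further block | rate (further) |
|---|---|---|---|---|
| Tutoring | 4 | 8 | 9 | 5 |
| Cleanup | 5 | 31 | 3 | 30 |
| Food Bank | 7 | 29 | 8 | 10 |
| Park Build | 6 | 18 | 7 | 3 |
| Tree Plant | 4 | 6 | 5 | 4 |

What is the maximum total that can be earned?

Order all 10 blocks by rate: Cleanup/first 31 > Cleanup/second 30 > Food Bank/first 29 > Park Build/first 18 > Food Bank/second 10 > Tutoring/first 8 > Tree Plant/first 6 > Tutoring/second 5 > Tree Plant/second 4 > Park Build/second 3.
Cleanup first at 31: fill all 5 ; 28 left.
Cleanup second at 30: fill all 3 ; 25 left.
Fill Food Bank first block (7 at 29) ; 18 left.
Fill Park Build first block (6 at 18) ; 12 left.
Fill Food Bank second block (8 at 10) ; 4 left.
Tutoring/first (8): +4 ; 0 left.
Total = 31×5 + 30×3 + 29×7 + 18×6 + 10×8 + 8×4 = 668.

668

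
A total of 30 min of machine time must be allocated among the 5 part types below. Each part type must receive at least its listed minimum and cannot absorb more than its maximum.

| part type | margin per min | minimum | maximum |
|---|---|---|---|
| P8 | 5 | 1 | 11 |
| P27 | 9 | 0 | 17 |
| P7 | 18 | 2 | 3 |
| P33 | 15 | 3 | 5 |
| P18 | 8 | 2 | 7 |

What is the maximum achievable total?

319

Meeting every minimum uses 1+0+2+3+2 = 8 min, leaving 22.
Rank by margin per min: P7 18 > P33 15 > P27 9 > P18 8 > P8 5.
Give P7 1 more to hit its cap of 3 ; 21 left.
P33 takes 2 more to reach its cap of 5 ; 19 left.
P27 takes 17 more to reach its cap of 17 ; 2 left.
Only 2 left; P18 takes them to reach 4.
Total = 5×1 + 9×17 + 18×3 + 15×5 + 8×4 = 319.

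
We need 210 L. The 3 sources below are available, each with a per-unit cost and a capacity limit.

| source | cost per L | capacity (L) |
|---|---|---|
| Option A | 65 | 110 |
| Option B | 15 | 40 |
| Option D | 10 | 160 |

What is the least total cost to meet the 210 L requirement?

2850

Cheapest first:
Option D (10): use full 160 ; 50 L to go.
Option B at 15: take all 40 L ; 10 still needed.
Option A at 65: take 10 of its 110 ; requirement met.
Cost = 160×10 + 40×15 + 10×65 = 2850.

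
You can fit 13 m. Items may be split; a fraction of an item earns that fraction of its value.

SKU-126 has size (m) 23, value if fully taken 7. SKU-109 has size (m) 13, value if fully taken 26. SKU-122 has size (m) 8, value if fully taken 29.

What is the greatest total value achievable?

39

Best value per unit of size first: SKU-122 29/8≈3.62, SKU-109 26/13≈2, SKU-126 7/23≈0.304.
SKU-122: take in full, 8 m for value 29 — 5 left.
Fill the last 5 m with part of SKU-109: 5/13 of it earns 10.
Total value = 39.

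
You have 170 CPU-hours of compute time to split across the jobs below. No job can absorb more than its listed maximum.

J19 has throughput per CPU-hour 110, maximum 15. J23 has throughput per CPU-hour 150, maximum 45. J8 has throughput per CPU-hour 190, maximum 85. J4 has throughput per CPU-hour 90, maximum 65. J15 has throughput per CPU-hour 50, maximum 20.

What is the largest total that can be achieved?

26800

Rank by throughput per CPU-hour: J8 190 > J23 150 > J19 110 > J4 90 > J15 50.
Give J8 85 to hit its cap of 85 ; 85 left.
J23 takes 45 to reach its cap of 45 ; 40 left.
J19: +15 to 15 (cap) ; 25 left.
J4 has room for 65 but only 25 remain, so it gets 25.
Total = 110×15 + 150×45 + 190×85 + 90×25 = 26800.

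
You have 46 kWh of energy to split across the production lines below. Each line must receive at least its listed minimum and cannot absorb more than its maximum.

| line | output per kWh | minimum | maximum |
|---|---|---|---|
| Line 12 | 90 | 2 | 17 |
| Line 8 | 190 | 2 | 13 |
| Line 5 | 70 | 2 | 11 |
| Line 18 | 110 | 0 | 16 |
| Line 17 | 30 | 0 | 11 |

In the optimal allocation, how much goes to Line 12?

Meeting every minimum uses 2+2+2+0+0 = 6 kWh, leaving 40.
Order the production lines by output per kWh: Line 8 190 > Line 18 110 > Line 12 90 > Line 5 70 > Line 17 30.
Give Line 8 11 more to hit its cap of 13 ; 29 left.
Line 18: +16 to 16 (cap) ; 13 left.
Line 12 has room for 15 more but only 13 remain, so it gets 15.

15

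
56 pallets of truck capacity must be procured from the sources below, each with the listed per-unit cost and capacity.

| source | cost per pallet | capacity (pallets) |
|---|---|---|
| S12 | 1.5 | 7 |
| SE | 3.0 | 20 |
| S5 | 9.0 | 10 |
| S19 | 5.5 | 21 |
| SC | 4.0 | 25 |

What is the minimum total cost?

Fill from the cheapest source first.
S12 at 1.5: take all 7 pallets — 49 still needed.
SE at 3.0: take all 20 pallets — 29 still needed.
Take 25 from SC at 4.0 — need 4 more.
S19 (5.5): take the remaining 4 — done.
S5: unused.
Cost = 7×1.5 + 20×3.0 + 25×4.0 + 4×5.5 = 192.5.

192.5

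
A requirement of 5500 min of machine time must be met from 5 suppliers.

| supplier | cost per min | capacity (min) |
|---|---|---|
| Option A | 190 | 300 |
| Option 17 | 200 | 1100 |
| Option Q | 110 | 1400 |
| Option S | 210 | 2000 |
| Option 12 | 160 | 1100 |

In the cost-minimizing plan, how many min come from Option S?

1600

Use suppliers in increasing cost order.
Take 1400 from Option Q at 110 — need 4100 more.
Take 1100 from Option 12 at 160 — need 3000 more.
Option A at 190: take all 300 min — 2700 still needed.
Option 17 at 200: take all 1100 min — 1600 still needed.
Take 1600 from Option S at 210 to finish.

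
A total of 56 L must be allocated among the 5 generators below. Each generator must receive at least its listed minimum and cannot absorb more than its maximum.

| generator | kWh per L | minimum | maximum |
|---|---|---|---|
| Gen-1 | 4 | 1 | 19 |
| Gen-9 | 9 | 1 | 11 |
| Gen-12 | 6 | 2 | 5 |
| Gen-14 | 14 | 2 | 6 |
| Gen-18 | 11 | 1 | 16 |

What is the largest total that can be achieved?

Meeting every minimum uses 1+1+2+2+1 = 7 L, leaving 49.
Rank by kWh per L: Gen-14 14 > Gen-18 11 > Gen-9 9 > Gen-12 6 > Gen-1 4.
Gen-14: +4 to 6 (cap) → 45 left.
Gen-18: +15 to 16 (cap) → 30 left.
Give Gen-9 10 more to hit its cap of 11 → 20 left.
Give Gen-12 3 more to hit its cap of 5 → 17 left.
Only 17 left; Gen-1 takes them to reach 18.
Total = 4×18 + 9×11 + 6×5 + 14×6 + 11×16 = 461.

461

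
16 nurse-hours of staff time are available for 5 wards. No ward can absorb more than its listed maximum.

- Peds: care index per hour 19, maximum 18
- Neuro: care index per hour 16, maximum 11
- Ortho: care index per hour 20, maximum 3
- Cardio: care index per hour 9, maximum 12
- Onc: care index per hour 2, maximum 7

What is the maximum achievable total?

Order the wards by care index per hour: Ortho 20 > Peds 19 > Neuro 16 > Cardio 9 > Onc 2.
Ortho takes 3 to reach its cap of 3 → 13 left.
Only 13 left; Peds takes them to reach 13.
Total = 19×13 + 20×3 = 307.

307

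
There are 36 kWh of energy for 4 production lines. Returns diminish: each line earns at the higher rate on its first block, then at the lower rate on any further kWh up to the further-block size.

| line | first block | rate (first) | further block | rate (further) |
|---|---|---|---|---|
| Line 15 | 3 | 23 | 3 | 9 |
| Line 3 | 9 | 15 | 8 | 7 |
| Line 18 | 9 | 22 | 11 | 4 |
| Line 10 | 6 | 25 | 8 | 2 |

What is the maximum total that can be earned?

Treat each block as its own option and order by rate: Line 10/first 25 > Line 15/first 23 > Line 18/first 22 > Line 3/first 15 > Line 15/second 9 > Line 3/second 7 > Line 18/second 4 > Line 10/second 2.
Line 10/first (25): +6 → 30 left.
Line 15 first at 23: fill all 3 → 27 left.
Line 18/first (22): +9 → 18 left.
Line 3/first (15): +9 → 9 left.
Fill Line 15 second block (3 at 9) → 6 left.
6 remain; put them into Line 3 second at 7.
Total = 25×6 + 23×3 + 22×9 + 15×9 + 9×3 + 7×6 = 621.

621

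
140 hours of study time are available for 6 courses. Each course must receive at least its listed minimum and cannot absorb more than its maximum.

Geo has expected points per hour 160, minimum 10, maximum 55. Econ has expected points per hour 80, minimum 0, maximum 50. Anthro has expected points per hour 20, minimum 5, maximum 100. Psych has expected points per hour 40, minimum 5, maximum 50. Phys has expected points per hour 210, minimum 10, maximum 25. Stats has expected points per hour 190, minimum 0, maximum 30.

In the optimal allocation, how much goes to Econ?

Meeting every minimum uses 10+0+5+5+10+0 = 30 hours, leaving 110.
Highest expected points per hour first: Phys 210 > Stats 190 > Geo 160 > Econ 80 > Psych 40 > Anthro 20.
Phys takes 15 more to reach its cap of 25 — 95 left.
Give Stats 30 more to hit its cap of 30 — 65 left.
Geo takes 45 more to reach its cap of 55 — 20 left.
Econ: +20 (room for 50) → 20. Pool exhausted.

20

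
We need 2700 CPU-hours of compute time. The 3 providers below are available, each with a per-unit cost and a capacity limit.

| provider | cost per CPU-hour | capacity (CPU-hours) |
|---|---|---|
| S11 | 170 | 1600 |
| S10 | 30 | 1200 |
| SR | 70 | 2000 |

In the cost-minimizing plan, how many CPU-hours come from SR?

Cheapest first:
S10 at 30: take all 1200 CPU-hours ; 1500 still needed.
SR at 70: take 1500 of its 2000 ; requirement met.
S11: unused.

1500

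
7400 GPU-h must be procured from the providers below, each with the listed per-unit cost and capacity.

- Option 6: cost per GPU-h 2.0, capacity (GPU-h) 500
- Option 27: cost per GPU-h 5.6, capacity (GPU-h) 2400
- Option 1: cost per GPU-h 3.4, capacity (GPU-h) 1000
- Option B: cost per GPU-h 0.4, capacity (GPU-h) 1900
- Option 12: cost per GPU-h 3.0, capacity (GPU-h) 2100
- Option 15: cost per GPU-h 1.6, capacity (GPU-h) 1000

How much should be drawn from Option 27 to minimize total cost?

Use providers in increasing cost order.
Take 1900 from Option B at 0.4 — need 5500 more.
Option 15 at 1.6: take all 1000 GPU-h — 4500 still needed.
Option 6 at 2.0: take all 500 GPU-h — 4000 still needed.
Option 12 (3.0): use full 2100 — 1900 GPU-h to go.
Take 1000 from Option 1 at 3.4 — need 900 more.
Take 900 from Option 27 at 5.6 to finish.

900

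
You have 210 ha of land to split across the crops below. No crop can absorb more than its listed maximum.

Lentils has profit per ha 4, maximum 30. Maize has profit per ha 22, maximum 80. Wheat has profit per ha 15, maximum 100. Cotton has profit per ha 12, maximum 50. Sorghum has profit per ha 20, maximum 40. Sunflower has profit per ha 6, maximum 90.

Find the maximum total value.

Highest profit per ha first: Maize 22 > Sorghum 20 > Wheat 15 > Cotton 12 > Sunflower 6 > Lentils 4.
Give Maize 80 to hit its cap of 80 — 130 left.
Sorghum: +40 to 40 (cap) — 90 left.
Only 90 left; Wheat takes them to reach 90.
Total = 22×80 + 15×90 + 20×40 = 3910.

3910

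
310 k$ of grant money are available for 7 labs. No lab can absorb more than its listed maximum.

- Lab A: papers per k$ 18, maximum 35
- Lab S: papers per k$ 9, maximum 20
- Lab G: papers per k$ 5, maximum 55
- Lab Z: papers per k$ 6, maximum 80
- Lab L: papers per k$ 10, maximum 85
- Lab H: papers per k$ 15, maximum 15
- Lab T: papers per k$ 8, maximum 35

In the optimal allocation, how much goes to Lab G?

40

Highest papers per k$ first: Lab A 18 > Lab H 15 > Lab L 10 > Lab S 9 > Lab T 8 > Lab Z 6 > Lab G 5.
Give Lab A 35 to hit its cap of 35 — 275 left.
Give Lab H 15 to hit its cap of 15 — 260 left.
Lab L: +85 to 85 (cap) — 175 left.
Lab S: +20 to 20 (cap) — 155 left.
Lab T takes 35 to reach its cap of 35 — 120 left.
Lab Z takes 80 to reach its cap of 80 — 40 left.
Lab G has room for 55 but only 40 remain, so it gets 40.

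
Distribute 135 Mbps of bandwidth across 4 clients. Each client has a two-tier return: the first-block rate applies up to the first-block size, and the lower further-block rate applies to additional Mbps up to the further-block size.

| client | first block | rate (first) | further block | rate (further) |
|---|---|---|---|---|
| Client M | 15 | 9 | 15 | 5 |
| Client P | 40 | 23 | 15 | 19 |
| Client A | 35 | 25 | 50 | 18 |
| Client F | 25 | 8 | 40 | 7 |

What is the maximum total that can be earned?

2890

Rank every tier by rate: Client A/first 25 > Client P/first 23 > Client P/second 19 > Client A/second 18 > Client M/first 9 > Client F/first 8 > Client F/second 7 > Client M/second 5.
Client A/first (25): +35 — 100 left.
Fill Client P first block (40 at 23) — 60 left.
Fill Client P second block (15 at 19) — 45 left.
45 remain; put them into Client A second at 18.
Total = 25×35 + 23×40 + 19×15 + 18×45 = 2890.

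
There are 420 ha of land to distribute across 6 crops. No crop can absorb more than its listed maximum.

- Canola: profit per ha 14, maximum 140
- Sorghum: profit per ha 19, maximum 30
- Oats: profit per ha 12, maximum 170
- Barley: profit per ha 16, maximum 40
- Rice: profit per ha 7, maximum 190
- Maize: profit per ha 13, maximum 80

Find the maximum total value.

5770

Highest profit per ha first: Sorghum 19 > Barley 16 > Canola 14 > Maize 13 > Oats 12 > Rice 7.
Give Sorghum 30 to hit its cap of 30 ; 390 left.
Barley: +40 to 40 (cap) ; 350 left.
Canola: +140 to 140 (cap) ; 210 left.
Maize takes 80 to reach its cap of 80 ; 130 left.
Oats has room for 170 but only 130 remain, so it gets 130.
Total = 14×140 + 19×30 + 12×130 + 16×40 + 13×80 = 5770.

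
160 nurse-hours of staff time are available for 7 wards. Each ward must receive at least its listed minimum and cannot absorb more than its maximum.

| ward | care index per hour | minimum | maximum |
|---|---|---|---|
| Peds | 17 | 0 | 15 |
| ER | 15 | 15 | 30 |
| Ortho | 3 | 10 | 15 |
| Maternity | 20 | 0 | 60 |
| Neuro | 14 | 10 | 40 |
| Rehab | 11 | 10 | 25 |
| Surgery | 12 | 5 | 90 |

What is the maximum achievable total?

2525

Meeting every minimum uses 0+15+10+0+10+10+5 = 50 nurse-hours, leaving 110.
Highest care index per hour first: Maternity 20 > Peds 17 > ER 15 > Neuro 14 > Surgery 12 > Rehab 11 > Ortho 3.
Maternity takes 60 more to reach its cap of 60 ; 50 left.
Peds takes 15 more to reach its cap of 15 ; 35 left.
ER: +15 to 30 (cap) ; 20 left.
Neuro has room for 30 more but only 20 remain, so it gets 30.
Total = 17×15 + 15×30 + 3×10 + 20×60 + 14×30 + 11×10 + 12×5 = 2525.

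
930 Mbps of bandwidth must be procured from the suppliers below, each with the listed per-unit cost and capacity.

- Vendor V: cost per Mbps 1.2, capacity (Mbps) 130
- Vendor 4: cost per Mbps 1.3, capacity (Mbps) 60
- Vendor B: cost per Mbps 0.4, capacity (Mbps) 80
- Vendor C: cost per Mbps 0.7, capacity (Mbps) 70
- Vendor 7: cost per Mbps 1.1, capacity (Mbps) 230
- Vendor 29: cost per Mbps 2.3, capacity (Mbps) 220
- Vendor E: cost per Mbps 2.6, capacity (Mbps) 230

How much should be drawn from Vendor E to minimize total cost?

140

Cheapest first:
Vendor B at 0.4: take all 80 Mbps — 850 still needed.
Vendor C (0.7): use full 70 — 780 Mbps to go.
Take 230 from Vendor 7 at 1.1 — need 550 more.
Vendor V at 1.2: take all 130 Mbps — 420 still needed.
Vendor 4 at 1.3: take all 60 Mbps — 360 still needed.
Take 220 from Vendor 29 at 2.3 — need 140 more.
Vendor E (2.6): take the remaining 140 — done.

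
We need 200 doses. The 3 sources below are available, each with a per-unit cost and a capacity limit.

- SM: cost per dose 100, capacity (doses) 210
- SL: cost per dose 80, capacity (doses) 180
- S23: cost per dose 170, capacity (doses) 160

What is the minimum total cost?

16400

Cheapest first:
SL (80): use full 180 → 20 doses to go.
SM (100): take the remaining 20 → done.
S23: unused.
Cost = 180×80 + 20×100 = 16400.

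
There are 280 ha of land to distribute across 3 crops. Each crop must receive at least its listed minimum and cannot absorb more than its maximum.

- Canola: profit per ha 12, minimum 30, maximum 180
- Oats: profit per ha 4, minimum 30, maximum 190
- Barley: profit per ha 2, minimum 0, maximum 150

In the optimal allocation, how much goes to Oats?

Meeting every minimum uses 30+30+0 = 60 ha, leaving 220.
Highest profit per ha first: Canola 12 > Oats 4 > Barley 2.
Canola: +150 to 180 (cap) ; 70 left.
Oats has room for 160 more but only 70 remain, so it gets 100.

100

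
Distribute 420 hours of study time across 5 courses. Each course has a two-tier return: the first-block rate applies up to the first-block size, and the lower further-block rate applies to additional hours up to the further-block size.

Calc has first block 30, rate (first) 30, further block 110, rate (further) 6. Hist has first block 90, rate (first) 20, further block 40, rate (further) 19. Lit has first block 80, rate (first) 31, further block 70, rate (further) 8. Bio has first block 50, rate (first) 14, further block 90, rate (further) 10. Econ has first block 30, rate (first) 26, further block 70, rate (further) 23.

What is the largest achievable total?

9330

Order all 10 blocks by rate: Lit/tier1 31 > Calc/tier1 30 > Econ/tier1 26 > Econ/tier2 23 > Hist/tier1 20 > Hist/tier2 19 > Bio/tier1 14 > Bio/tier2 10 > Lit/tier2 8 > Calc/tier2 6.
Lit tier1 at 31: fill all 80 — 340 left.
Calc/tier1 (30): +30 — 310 left.
Econ/tier1 (26): +30 — 280 left.
Econ/tier2 (23): +70 — 210 left.
Hist tier1 at 20: fill all 90 — 120 left.
Fill Hist tier2 block (40 at 19) — 80 left.
Bio/tier1 (14): +50 — 30 left.
30 remain; put them into Bio tier2 at 10.
Total = 31×80 + 30×30 + 26×30 + 23×70 + 20×90 + 19×40 + 14×50 + 10×30 = 9330.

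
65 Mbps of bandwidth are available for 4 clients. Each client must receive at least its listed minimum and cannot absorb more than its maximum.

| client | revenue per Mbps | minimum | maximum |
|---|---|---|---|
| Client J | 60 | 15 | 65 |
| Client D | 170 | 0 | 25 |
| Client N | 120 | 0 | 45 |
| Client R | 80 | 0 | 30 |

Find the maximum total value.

8150

Meeting every minimum uses 15+0+0+0 = 15 Mbps, leaving 50.
Order the clients by revenue per Mbps: Client D 170 > Client N 120 > Client R 80 > Client J 60.
Give Client D 25 more to hit its cap of 25 ; 25 left.
Client N: +25 (room for 45) → 25. Pool exhausted.
Total = 60×15 + 170×25 + 120×25 = 8150.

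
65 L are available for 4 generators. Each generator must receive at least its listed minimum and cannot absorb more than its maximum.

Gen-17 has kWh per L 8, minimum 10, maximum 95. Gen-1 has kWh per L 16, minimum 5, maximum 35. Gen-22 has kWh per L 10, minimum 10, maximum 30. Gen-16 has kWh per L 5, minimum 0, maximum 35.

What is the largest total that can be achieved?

840

Meeting every minimum uses 10+5+10+0 = 25 L, leaving 40.
Rank by kWh per L: Gen-1 16 > Gen-22 10 > Gen-17 8 > Gen-16 5.
Gen-1: +30 to 35 (cap) — 10 left.
Gen-22 has room for 20 more but only 10 remain, so it gets 20.
Total = 8×10 + 16×35 + 10×20 = 840.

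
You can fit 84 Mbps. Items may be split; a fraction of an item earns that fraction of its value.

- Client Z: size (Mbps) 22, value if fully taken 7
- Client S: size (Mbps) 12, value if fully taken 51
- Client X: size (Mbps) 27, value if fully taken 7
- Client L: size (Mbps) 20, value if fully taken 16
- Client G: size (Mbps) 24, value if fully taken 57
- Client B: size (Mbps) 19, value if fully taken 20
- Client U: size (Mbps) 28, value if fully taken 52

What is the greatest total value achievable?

180.8

Sort by value density: Client S 51/12≈4.25, Client G 57/24≈2.38, Client U 52/28≈1.86, Client B 20/19≈1.05, Client L 16/20≈0.8, Client Z 7/22≈0.318, Client X 7/27≈0.259.
Take all of Client S (12 Mbps, value 51) — 72 Mbps left.
Take all of Client G (24 Mbps, value 57) — 48 Mbps left.
Take all of Client U (28 Mbps, value 52) — 20 Mbps left.
All 19 Mbps of Client B fit (value 20) — 1 remain.
Fill the last 1 Mbps with part of Client L: 1/20 of it earns 0.8.
Total value = 180.8.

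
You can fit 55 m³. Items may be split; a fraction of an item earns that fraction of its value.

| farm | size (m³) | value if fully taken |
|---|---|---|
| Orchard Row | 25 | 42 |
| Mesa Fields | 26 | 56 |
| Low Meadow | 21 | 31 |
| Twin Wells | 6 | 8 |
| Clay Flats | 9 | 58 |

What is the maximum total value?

147.6

Rank by value-to-size ratio: Clay Flats 58/9≈6.44, Mesa Fields 56/26≈2.15, Orchard Row 42/25≈1.68, Low Meadow 31/21≈1.48, Twin Wells 8/6≈1.33.
All 9 m³ of Clay Flats fit (value 58) — 46 remain.
All 26 m³ of Mesa Fields fit (value 56) — 20 remain.
Only 20 m³ remain; take 20/25 of Orchard Row for value 42×20/25 = 33.6.
Total value = 147.6.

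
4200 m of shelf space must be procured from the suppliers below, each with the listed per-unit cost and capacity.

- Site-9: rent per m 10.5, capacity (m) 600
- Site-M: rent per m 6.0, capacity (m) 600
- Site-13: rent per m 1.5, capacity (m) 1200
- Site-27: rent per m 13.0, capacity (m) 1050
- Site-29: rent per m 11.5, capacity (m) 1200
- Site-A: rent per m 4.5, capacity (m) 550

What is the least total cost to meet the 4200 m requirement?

28625

Fill from the cheapest supplier first.
Site-13 (1.5): use full 1200 — 3000 m to go.
Site-A at 4.5: take all 550 m — 2450 still needed.
Site-M (6.0): use full 600 — 1850 m to go.
Site-9 at 10.5: take all 600 m — 1250 still needed.
Site-29 (11.5): use full 1200 — 50 m to go.
Site-27 (13.0): take the remaining 50 — done.
Cost = 1200×1.5 + 550×4.5 + 600×6.0 + 600×10.5 + 1200×11.5 + 50×13.0 = 28625.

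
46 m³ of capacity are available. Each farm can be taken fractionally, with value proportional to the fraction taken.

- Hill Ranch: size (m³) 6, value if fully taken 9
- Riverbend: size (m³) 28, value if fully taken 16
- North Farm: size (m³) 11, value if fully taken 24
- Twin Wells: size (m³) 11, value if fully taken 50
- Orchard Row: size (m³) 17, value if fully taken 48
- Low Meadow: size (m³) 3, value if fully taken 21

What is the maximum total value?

Sort by value density: Low Meadow 21/3≈7, Twin Wells 50/11≈4.55, Orchard Row 48/17≈2.82, North Farm 24/11≈2.18, Hill Ranch 9/6≈1.5, Riverbend 16/28≈0.571.
All 3 m³ of Low Meadow fit (value 21) — 43 remain.
All 11 m³ of Twin Wells fit (value 50) — 32 remain.
Orchard Row: take in full, 17 m³ for value 48 — 15 left.
North Farm: take in full, 11 m³ for value 24 — 4 left.
Fill the last 4 m³ with part of Hill Ranch: 4/6 of it earns 6.
Total value = 149.

149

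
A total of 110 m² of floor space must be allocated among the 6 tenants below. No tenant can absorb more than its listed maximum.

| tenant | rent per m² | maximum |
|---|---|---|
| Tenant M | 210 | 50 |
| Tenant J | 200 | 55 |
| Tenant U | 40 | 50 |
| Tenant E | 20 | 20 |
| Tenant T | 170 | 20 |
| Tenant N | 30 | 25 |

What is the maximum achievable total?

22350

Highest rent per m² first: Tenant M 210 > Tenant J 200 > Tenant T 170 > Tenant U 40 > Tenant N 30 > Tenant E 20.
Tenant M takes 50 to reach its cap of 50 — 60 left.
Tenant J takes 55 to reach its cap of 55 — 5 left.
Tenant T has room for 20 but only 5 remain, so it gets 5.
Total = 210×50 + 200×55 + 170×5 = 22350.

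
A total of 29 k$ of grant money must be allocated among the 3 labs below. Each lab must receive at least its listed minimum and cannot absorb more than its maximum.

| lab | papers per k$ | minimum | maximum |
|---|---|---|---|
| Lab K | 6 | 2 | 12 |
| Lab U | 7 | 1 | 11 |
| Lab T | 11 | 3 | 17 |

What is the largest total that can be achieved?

Meeting every minimum uses 2+1+3 = 6 k$, leaving 23.
Rank by papers per k$: Lab T 11 > Lab U 7 > Lab K 6.
Lab T: +14 to 17 (cap) — 9 left.
Lab U: +9 (room for 10) → 10. Pool exhausted.
Total = 6×2 + 7×10 + 11×17 = 269.

269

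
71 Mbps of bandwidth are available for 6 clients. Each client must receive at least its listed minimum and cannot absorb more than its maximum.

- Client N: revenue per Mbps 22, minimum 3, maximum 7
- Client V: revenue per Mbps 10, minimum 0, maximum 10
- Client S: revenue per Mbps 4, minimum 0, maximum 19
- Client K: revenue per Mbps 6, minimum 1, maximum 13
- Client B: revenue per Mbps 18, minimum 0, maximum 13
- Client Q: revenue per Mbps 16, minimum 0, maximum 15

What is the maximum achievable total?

858

Meeting every minimum uses 3+0+0+1+0+0 = 4 Mbps, leaving 67.
Order the clients by revenue per Mbps: Client N 22 > Client B 18 > Client Q 16 > Client V 10 > Client K 6 > Client S 4.
Client N: +4 to 7 (cap) → 63 left.
Client B takes 13 more to reach its cap of 13 → 50 left.
Client Q takes 15 more to reach its cap of 15 → 35 left.
Give Client V 10 more to hit its cap of 10 → 25 left.
Client K takes 12 more to reach its cap of 13 → 13 left.
Only 13 left; Client S takes them to reach 13.
Total = 22×7 + 10×10 + 4×13 + 6×13 + 18×13 + 16×15 = 858.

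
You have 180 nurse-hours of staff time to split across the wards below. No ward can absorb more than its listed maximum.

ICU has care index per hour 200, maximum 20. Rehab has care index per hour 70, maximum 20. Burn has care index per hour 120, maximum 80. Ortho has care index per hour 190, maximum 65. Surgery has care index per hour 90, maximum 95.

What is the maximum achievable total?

Order the wards by care index per hour: ICU 200 > Ortho 190 > Burn 120 > Surgery 90 > Rehab 70.
Give ICU 20 to hit its cap of 20 ; 160 left.
Ortho takes 65 to reach its cap of 65 ; 95 left.
Burn: +80 to 80 (cap) ; 15 left.
Only 15 left; Surgery takes them to reach 15.
Total = 200×20 + 120×80 + 190×65 + 90×15 = 27300.

27300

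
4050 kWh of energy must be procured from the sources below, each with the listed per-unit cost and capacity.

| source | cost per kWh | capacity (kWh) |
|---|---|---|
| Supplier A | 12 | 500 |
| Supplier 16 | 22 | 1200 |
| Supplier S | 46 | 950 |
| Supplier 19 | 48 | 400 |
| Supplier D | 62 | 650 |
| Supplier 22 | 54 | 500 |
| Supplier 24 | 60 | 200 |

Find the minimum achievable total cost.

Fill from the cheapest source first.
Supplier A (12): use full 500 — 3550 kWh to go.
Supplier 16 at 22: take all 1200 kWh — 2350 still needed.
Supplier S at 46: take all 950 kWh — 1400 still needed.
Supplier 19 (48): use full 400 — 1000 kWh to go.
Supplier 22 (54): use full 500 — 500 kWh to go.
Supplier 24 (60): use full 200 — 300 kWh to go.
Take 300 from Supplier D at 62 to finish.
Cost = 500×12 + 1200×22 + 950×46 + 400×48 + 500×54 + 200×60 + 300×62 = 152900.

152900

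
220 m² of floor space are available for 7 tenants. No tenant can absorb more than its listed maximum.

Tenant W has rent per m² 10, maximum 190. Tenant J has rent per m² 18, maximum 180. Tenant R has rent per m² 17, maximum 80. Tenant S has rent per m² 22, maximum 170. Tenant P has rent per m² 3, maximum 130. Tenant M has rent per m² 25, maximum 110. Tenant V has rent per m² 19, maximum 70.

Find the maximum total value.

Highest rent per m² first: Tenant M 25 > Tenant S 22 > Tenant V 19 > Tenant J 18 > Tenant R 17 > Tenant W 10 > Tenant P 3.
Give Tenant M 110 to hit its cap of 110 → 110 left.
Tenant S has room for 170 but only 110 remain, so it gets 110.
Total = 22×110 + 25×110 = 5170.

5170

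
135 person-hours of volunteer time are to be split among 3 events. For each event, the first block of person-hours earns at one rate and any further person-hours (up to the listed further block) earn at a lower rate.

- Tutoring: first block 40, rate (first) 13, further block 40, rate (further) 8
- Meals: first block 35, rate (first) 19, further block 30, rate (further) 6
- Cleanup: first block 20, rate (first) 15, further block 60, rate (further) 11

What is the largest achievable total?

Order all 6 blocks by rate: Meals/first 19 > Cleanup/first 15 > Tutoring/first 13 > Cleanup/second 11 > Tutoring/second 8 > Meals/second 6.
Fill Meals first block (35 at 19) — 100 left.
Cleanup first at 15: fill all 20 — 80 left.
Tutoring first at 13: fill all 40 — 40 left.
40 remain; put them into Cleanup second at 11.
Total = 19×35 + 15×20 + 13×40 + 11×40 = 1925.

1925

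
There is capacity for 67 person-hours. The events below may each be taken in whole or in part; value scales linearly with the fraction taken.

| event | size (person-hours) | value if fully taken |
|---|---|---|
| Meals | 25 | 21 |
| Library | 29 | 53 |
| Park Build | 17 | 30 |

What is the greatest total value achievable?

100.64

Sort by value density: Library 53/29≈1.83, Park Build 30/17≈1.76, Meals 21/25≈0.84.
All 29 person-hours of Library fit (value 53) → 38 remain.
All 17 person-hours of Park Build fit (value 30) → 21 remain.
Fill the last 21 person-hours with part of Meals: 21/25 of it earns 17.64.
Total value = 100.64.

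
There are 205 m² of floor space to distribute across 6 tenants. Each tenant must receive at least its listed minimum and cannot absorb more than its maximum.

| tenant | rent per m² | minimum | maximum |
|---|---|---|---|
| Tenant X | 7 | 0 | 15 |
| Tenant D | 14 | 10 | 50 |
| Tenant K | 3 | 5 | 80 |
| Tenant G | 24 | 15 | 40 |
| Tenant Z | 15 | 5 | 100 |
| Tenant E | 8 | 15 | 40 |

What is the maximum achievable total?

3225

Meeting every minimum uses 0+10+5+15+5+15 = 50 m², leaving 155.
Rank by rent per m²: Tenant G 24 > Tenant Z 15 > Tenant D 14 > Tenant E 8 > Tenant X 7 > Tenant K 3.
Give Tenant G 25 more to hit its cap of 40 → 130 left.
Tenant Z takes 95 more to reach its cap of 100 → 35 left.
Tenant D has room for 40 more but only 35 remain, so it gets 45.
Total = 14×45 + 3×5 + 24×40 + 15×100 + 8×15 = 3225.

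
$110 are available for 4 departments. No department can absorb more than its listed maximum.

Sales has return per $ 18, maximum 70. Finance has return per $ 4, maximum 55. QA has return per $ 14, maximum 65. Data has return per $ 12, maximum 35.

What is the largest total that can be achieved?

Rank by return per $: Sales 18 > QA 14 > Data 12 > Finance 4.
Sales: +70 to 70 (cap) ; 40 left.
Only 40 left; QA takes them to reach 40.
Total = 18×70 + 14×40 = 1820.

1820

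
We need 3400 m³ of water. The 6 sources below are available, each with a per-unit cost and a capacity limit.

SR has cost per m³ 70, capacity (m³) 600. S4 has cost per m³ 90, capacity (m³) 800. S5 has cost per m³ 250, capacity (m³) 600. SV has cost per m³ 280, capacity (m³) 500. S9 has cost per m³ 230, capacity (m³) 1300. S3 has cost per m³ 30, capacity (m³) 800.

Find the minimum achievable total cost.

Cheapest first:
S3 at 30: take all 800 m³ — 2600 still needed.
SR (70): use full 600 — 2000 m³ to go.
Take 800 from S4 at 90 — need 1200 more.
S9 at 230: take 1200 of its 1300 — requirement met.
S5, SV: unused.
Cost = 800×30 + 600×70 + 800×90 + 1200×230 = 414000.

414000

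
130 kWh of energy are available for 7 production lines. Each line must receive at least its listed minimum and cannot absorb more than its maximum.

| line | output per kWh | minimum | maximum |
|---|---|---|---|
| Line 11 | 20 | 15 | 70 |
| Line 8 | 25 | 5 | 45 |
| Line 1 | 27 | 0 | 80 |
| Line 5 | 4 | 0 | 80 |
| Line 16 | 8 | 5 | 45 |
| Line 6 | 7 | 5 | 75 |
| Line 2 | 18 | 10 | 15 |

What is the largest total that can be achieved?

3090

Meeting every minimum uses 15+5+0+0+5+5+10 = 40 kWh, leaving 90.
Rank by output per kWh: Line 1 27 > Line 8 25 > Line 11 20 > Line 2 18 > Line 16 8 > Line 6 7 > Line 5 4.
Give Line 1 80 more to hit its cap of 80 ; 10 left.
Line 8 has room for 40 more but only 10 remain, so it gets 15.
Total = 20×15 + 25×15 + 27×80 + 8×5 + 7×5 + 18×10 = 3090.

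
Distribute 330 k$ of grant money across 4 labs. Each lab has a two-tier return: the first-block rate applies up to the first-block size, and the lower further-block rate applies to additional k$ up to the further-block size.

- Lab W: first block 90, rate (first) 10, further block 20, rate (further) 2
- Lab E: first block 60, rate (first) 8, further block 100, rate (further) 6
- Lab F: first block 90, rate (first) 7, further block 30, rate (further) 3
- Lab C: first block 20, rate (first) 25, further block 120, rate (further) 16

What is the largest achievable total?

4080

Order all 8 blocks by rate: Lab C/tier1 25 > Lab C/tier2 16 > Lab W/tier1 10 > Lab E/tier1 8 > Lab F/tier1 7 > Lab E/tier2 6 > Lab F/tier2 3 > Lab W/tier2 2.
Fill Lab C tier1 block (20 at 25) — 310 left.
Lab C/tier2 (16): +120 — 190 left.
Fill Lab W tier1 block (90 at 10) — 100 left.
Lab E/tier1 (8): +60 — 40 left.
40 remain; put them into Lab F tier1 at 7.
Total = 25×20 + 16×120 + 10×90 + 8×60 + 7×40 = 4080.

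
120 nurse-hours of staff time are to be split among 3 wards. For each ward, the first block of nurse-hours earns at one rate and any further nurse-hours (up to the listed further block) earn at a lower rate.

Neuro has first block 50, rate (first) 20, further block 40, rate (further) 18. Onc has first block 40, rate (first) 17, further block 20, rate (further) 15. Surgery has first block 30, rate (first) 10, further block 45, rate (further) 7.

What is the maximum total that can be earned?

2230

Treat each block as its own option and order by rate: Neuro/first 20 > Neuro/second 18 > Onc/first 17 > Onc/second 15 > Surgery/first 10 > Surgery/second 7.
Neuro/first (20): +50 ; 70 left.
Neuro/second (18): +40 ; 30 left.
Onc/first: +30 of 40 at 17; pool empty.
Total = 20×50 + 18×40 + 17×30 = 2230.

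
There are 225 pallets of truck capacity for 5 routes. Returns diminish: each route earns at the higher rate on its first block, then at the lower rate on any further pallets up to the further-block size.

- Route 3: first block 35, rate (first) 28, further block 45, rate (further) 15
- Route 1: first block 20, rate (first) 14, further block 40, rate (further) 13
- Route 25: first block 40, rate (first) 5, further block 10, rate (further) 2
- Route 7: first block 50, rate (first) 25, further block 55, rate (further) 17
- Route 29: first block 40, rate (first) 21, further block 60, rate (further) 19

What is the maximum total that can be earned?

4890

Order all 10 blocks by rate: Route 3/T1 28 > Route 7/T1 25 > Route 29/T1 21 > Route 29/T2 19 > Route 7/T2 17 > Route 3/T2 15 > Route 1/T1 14 > Route 1/T2 13 > Route 25/T1 5 > Route 25/T2 2.
Route 3/T1 (28): +35 ; 190 left.
Route 7/T1 (25): +50 ; 140 left.
Fill Route 29 T1 block (40 at 21) ; 100 left.
Route 29 T2 at 19: fill all 60 ; 40 left.
Route 7/T2: +40 of 55 at 17; pool empty.
Total = 28×35 + 25×50 + 21×40 + 19×60 + 17×40 = 4890.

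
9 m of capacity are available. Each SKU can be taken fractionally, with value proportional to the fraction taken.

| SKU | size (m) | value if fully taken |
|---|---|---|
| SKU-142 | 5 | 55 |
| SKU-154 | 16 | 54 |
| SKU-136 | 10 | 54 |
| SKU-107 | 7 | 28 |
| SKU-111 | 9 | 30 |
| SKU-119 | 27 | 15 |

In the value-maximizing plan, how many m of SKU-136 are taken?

4

Sort by value density: SKU-142 55/5≈11, SKU-136 54/10≈5.4, SKU-107 28/7≈4, SKU-154 54/16≈3.38, SKU-111 30/9≈3.33, SKU-119 15/27≈0.556.
Take all of SKU-142 (5 m, value 55) — 4 m left.
Only 4 m remain; take 4/10 of SKU-136 for value 54×4/10 = 21.6.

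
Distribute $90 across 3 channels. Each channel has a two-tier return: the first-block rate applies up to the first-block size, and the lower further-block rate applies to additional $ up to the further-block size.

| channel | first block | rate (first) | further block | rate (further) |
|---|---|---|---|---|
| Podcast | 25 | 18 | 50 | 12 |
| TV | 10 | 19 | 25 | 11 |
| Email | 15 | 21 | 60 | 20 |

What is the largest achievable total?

1795

Rank every tier by rate: Email/T1 21 > Email/T2 20 > TV/T1 19 > Podcast/T1 18 > Podcast/T2 12 > TV/T2 11.
Email/T1 (21): +15 → 75 left.
Fill Email T2 block (60 at 20) → 15 left.
TV T1 at 19: fill all 10 → 5 left.
Podcast/T1: +5 of 25 at 18; pool empty.
Total = 21×15 + 20×60 + 19×10 + 18×5 = 1795.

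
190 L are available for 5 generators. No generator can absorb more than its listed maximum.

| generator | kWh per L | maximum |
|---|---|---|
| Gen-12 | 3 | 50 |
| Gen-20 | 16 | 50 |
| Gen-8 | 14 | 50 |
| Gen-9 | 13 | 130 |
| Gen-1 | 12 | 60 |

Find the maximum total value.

Order the generators by kWh per L: Gen-20 16 > Gen-8 14 > Gen-9 13 > Gen-1 12 > Gen-12 3.
Gen-20: +50 to 50 (cap) ; 140 left.
Give Gen-8 50 to hit its cap of 50 ; 90 left.
Gen-9: +90 (room for 130) → 90. Pool exhausted.
Total = 16×50 + 14×50 + 13×90 = 2670.

2670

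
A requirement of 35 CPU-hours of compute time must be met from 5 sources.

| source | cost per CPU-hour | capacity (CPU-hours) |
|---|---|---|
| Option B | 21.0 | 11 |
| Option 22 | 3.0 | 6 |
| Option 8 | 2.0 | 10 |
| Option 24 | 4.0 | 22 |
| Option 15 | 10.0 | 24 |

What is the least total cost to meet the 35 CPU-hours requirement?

114

Use sources in increasing cost order.
Option 8 (2.0): use full 10 ; 25 CPU-hours to go.
Take 6 from Option 22 at 3.0 ; need 19 more.
Take 19 from Option 24 at 4.0 to finish.
Option 15, Option B: unused.
Cost = 10×2.0 + 6×3.0 + 19×4.0 = 114.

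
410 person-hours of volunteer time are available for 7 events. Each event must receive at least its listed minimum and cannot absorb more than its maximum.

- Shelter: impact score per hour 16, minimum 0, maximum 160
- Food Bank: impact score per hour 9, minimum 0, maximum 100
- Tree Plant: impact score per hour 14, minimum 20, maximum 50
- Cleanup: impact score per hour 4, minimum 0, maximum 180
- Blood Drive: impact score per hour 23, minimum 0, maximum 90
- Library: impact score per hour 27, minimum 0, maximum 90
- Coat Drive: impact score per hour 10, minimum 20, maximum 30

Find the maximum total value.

Meeting every minimum uses 0+0+20+0+0+0+20 = 40 person-hours, leaving 370.
Order the events by impact score per hour: Library 27 > Blood Drive 23 > Shelter 16 > Tree Plant 14 > Coat Drive 10 > Food Bank 9 > Cleanup 4.
Give Library 90 more to hit its cap of 90 → 280 left.
Give Blood Drive 90 more to hit its cap of 90 → 190 left.
Shelter: +160 to 160 (cap) → 30 left.
Tree Plant takes 30 more to reach its cap of 50 → 0 left.
Total = 16×160 + 14×50 + 23×90 + 27×90 + 10×20 = 7960.

7960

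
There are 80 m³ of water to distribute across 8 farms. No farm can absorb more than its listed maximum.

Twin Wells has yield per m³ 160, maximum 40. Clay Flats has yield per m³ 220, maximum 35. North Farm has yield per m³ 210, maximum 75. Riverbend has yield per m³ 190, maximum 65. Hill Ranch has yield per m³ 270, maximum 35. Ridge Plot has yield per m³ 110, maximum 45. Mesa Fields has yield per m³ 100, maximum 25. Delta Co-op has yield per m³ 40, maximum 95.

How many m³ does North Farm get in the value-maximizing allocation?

10

Rank by yield per m³: Hill Ranch 270 > Clay Flats 220 > North Farm 210 > Riverbend 190 > Twin Wells 160 > Ridge Plot 110 > Mesa Fields 100 > Delta Co-op 40.
Give Hill Ranch 35 to hit its cap of 35 — 45 left.
Give Clay Flats 35 to hit its cap of 35 — 10 left.
Only 10 left; North Farm takes them to reach 10.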